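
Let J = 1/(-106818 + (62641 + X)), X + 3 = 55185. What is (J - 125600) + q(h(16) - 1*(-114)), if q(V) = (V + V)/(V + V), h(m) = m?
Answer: -1382216994/11005 ≈ -1.2560e+5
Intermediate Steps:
X = 55182 (X = -3 + 55185 = 55182)
J = 1/11005 (J = 1/(-106818 + (62641 + 55182)) = 1/(-106818 + 117823) = 1/11005 ≈ 9.0868e-5)
q(V) = 1 (q(V) = (2*V)/((2*V)) = (2*V)*(1/(2*V)) = 1)
(J - 125600) + q(h(16) - 1*(-114)) = (1/11005 - 125600) + 1 = -1382227999/11005 + 1 = -1382216994/11005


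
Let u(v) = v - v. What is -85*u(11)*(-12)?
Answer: 0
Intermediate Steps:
u(v) = 0
-85*u(11)*(-12) = -85*0*(-12) = 0*(-12) = 0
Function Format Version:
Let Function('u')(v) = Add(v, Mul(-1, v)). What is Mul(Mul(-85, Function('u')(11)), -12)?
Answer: 0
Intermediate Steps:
Function('u')(v) = 0
Mul(Mul(-85, Function('u')(11)), -12) = Mul(Mul(-85, 0), -12) = Mul(0, -12) = 0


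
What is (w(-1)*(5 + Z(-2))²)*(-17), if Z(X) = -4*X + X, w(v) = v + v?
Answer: 4114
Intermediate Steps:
w(v) = 2*v
Z(X) = -3*X
(w(-1)*(5 + Z(-2))²)*(-17) = ((2*(-1))*(5 - 3*(-2))²)*(-17) = -2*(5 + 6)²*(-17) = -2*11²*(-17) = -2*121*(-17) = -242*(-17) = 4114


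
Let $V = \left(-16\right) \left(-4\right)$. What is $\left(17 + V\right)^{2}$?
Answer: $6561$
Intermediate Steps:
$V = 64$
$\left(17 + V\right)^{2} = \left(17 + 64\right)^{2} = 81^{2} = 6561$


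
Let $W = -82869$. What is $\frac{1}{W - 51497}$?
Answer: $- \frac{1}{134366} \approx -7.4424 \cdot 10^{-6}$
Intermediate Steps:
$\frac{1}{W - 51497} = \frac{1}{-82869 - 51497} = \frac{1}{-134366} = - \frac{1}{134366}$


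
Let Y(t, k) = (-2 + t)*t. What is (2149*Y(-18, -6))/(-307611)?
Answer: -85960/34179 ≈ -2.5150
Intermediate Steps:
Y(t, k) = t*(-2 + t)
(2149*Y(-18, -6))/(-307611) = (2149*(-18*(-2 - 18)))/(-307611) = (2149*(-18*(-20)))*(-1/307611) = (2149*360)*(-1/307611) = 773640*(-1/307611) = -85960/34179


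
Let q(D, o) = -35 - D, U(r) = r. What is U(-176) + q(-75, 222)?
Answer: -136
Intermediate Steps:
U(-176) + q(-75, 222) = -176 + (-35 - 1*(-75)) = -176 + (-35 + 75) = -176 + 40 = -136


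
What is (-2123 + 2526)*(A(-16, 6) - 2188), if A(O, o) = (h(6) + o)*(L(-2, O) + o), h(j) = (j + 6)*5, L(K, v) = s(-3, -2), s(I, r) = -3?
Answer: -801970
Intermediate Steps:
L(K, v) = -3
h(j) = 30 + 5*j (h(j) = (6 + j)*5 = 30 + 5*j)
A(O, o) = (-3 + o)*(60 + o) (A(O, o) = ((30 + 5*6) + o)*(-3 + o) = ((30 + 30) + o)*(-3 + o) = (60 + o)*(-3 + o) = (-3 + o)*(60 + o))
(-2123 + 2526)*(A(-16, 6) - 2188) = (-2123 + 2526)*((-180 + 6² + 57*6) - 2188) = 403*((-180 + 36 + 342) - 2188) = 403*(198 - 2188) = 403*(-1990) = -801970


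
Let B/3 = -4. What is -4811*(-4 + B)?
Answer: 76976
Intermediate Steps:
B = -12 (B = 3*(-4) = -12)
-4811*(-4 + B) = -4811*(-4 - 12) = -4811*(-16) = 76976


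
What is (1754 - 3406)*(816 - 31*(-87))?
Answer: -5803476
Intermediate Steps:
(1754 - 3406)*(816 - 31*(-87)) = -1652*(816 + 2697) = -1652*3513 = -5803476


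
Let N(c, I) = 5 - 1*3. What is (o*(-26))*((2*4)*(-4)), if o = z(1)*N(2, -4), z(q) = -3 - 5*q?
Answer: -13312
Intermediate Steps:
N(c, I) = 2 (N(c, I) = 5 - 3 = 2)
o = -16 (o = (-3 - 5*1)*2 = (-3 - 5)*2 = -8*2 = -16)
(o*(-26))*((2*4)*(-4)) = (-16*(-26))*((2*4)*(-4)) = 416*(8*(-4)) = 416*(-32) = -13312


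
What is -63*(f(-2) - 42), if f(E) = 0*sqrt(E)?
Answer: 2646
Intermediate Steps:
f(E) = 0
-63*(f(-2) - 42) = -63*(0 - 42) = -63*(-42) = 2646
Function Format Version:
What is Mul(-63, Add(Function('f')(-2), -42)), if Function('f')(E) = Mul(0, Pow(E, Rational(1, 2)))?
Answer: 2646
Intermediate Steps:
Function('f')(E) = 0
Mul(-63, Add(Function('f')(-2), -42)) = Mul(-63, Add(0, -42)) = Mul(-63, -42) = 2646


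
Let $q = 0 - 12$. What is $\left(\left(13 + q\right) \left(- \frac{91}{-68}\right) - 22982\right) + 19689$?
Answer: $- \frac{223833}{68} \approx -3291.7$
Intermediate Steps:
$q = -12$ ($q = 0 - 12 = -12$)
$\left(\left(13 + q\right) \left(- \frac{91}{-68}\right) - 22982\right) + 19689 = \left(\left(13 - 12\right) \left(- \frac{91}{-68}\right) - 22982\right) + 19689 = \left(1 \left(\left(-91\right) \left(- \frac{1}{68}\right)\right) - 22982\right) + 19689 = \left(1 \cdot \frac{91}{68} - 22982\right) + 19689 = \left(\frac{91}{68} - 22982\right) + 19689 = - \frac{1562685}{68} + 19689 = - \frac{223833}{68}$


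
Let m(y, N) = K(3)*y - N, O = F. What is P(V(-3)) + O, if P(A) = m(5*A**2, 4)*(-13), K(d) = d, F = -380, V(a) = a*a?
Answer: -16123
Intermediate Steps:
V(a) = a**2
O = -380
m(y, N) = -N + 3*y (m(y, N) = 3*y - N = -N + 3*y)
P(A) = 52 - 195*A**2 (P(A) = (-1*4 + 3*(5*A**2))*(-13) = (-4 + 15*A**2)*(-13) = 52 - 195*A**2)
P(V(-3)) + O = (52 - 195*((-3)**2)**2) - 380 = (52 - 195*9**2) - 380 = (52 - 195*81) - 380 = (52 - 15795) - 380 = -15743 - 380 = -16123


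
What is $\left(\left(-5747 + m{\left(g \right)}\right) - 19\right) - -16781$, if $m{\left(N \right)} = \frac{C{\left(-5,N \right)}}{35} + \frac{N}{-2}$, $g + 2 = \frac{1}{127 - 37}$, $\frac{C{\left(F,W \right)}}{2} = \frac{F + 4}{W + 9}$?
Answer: $\frac{8758370063}{795060} \approx 11016.0$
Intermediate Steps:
$C{\left(F,W \right)} = \frac{2 \left(4 + F\right)}{9 + W}$ ($C{\left(F,W \right)} = 2 \frac{F + 4}{W + 9} = 2 \frac{4 + F}{9 + W} = \frac{2 \left(4 + F\right)}{9 + W}$)
$g = - \frac{179}{90}$ ($g = -2 + \frac{1}{127 - 37} = -2 + \frac{1}{90} = - \frac{179}{90} \approx -1.9889$)
$m{\left(N \right)} = - \frac{2}{35 \left(9 + N\right)} - \frac{N}{2}$ ($m{\left(N \right)} = \frac{2 \frac{1}{9 + N} \left(4 - 5\right)}{35} + \frac{N}{-2} = 2 \frac{1}{9 + N} \left(-1\right) \frac{1}{35} + N \left(- \frac{1}{2}\right) = - \frac{2}{9 + N} \frac{1}{35} - \frac{N}{2} = - \frac{2}{35 \left(9 + N\right)} - \frac{N}{2}$)
$\left(\left(-5747 + m{\left(g \right)}\right) - 19\right) - -16781 = \left(\left(-5747 + \frac{-4 - - \frac{1253 \left(9 - \frac{179}{90}\right)}{18}}{70 \left(9 - \frac{179}{90}\right)}\right) - 19\right) - -16781 = \left(\left(-5747 + \frac{-4 - \left(- \frac{1253}{18}\right) \frac{631}{90}}{70 \cdot \frac{631}{90}}\right) - 19\right) + 16781 = \left(\left(-5747 + \frac{1}{70} \cdot \frac{90}{631} \left(-4 + \frac{790643}{1620}\right)\right) - 19\right) + 16781 = \left(\left(-5747 + \frac{1}{70} \cdot \frac{90}{631} \cdot \frac{784163}{1620}\right) - 19\right) + 16781 = \left(\left(-5747 + \frac{784163}{795060}\right) - 19\right) + 16781 = \left(- \frac{4568425657}{795060} - 19\right) + 16781 = - \frac{4583531797}{795060} + 16781 = \frac{8758370063}{795060}$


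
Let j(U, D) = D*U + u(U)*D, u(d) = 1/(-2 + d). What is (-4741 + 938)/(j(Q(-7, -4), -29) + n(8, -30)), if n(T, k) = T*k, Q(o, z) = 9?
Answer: 26621/3536 ≈ 7.5286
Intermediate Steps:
j(U, D) = D*U + D/(-2 + U)
(-4741 + 938)/(j(Q(-7, -4), -29) + n(8, -30)) = (-4741 + 938)/(-29*(1 + 9*(-2 + 9))/(-2 + 9) + 8*(-30)) = -3803/(-29*(1 + 9*7)/7 - 240) = -3803/(-29*1/7*(1 + 63) - 240) = -3803/(-29*1/7*64 - 240) = -3803/(-1856/7 - 240) = -3803/(-3536/7) = -3803*(-7/3536) = 26621/3536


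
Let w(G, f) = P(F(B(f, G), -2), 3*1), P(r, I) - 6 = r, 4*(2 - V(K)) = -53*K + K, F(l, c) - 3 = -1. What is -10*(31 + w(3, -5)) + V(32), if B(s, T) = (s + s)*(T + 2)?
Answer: 28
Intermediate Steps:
B(s, T) = 2*s*(2 + T) (B(s, T) = (2*s)*(2 + T) = 2*s*(2 + T))
F(l, c) = 2 (F(l, c) = 3 - 1 = 2)
V(K) = 2 + 13*K (V(K) = 2 - (-53*K + K)/4 = 2 - (-13)*K = 2 + 13*K)
P(r, I) = 6 + r
w(G, f) = 8 (w(G, f) = 6 + 2 = 8)
-10*(31 + w(3, -5)) + V(32) = -10*(31 + 8) + (2 + 13*32) = -10*39 + (2 + 416) = -390 + 418 = 28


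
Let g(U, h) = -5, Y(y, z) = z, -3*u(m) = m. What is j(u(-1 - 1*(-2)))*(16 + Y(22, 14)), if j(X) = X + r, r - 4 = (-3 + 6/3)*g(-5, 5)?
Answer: 260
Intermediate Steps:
u(m) = -m/3
r = 9 (r = 4 + (-3 + 6/3)*(-5) = 4 + (-3 + 6*(⅓))*(-5) = 4 + (-3 + 2)*(-5) = 4 - 1*(-5) = 4 + 5 = 9)
j(X) = 9 + X (j(X) = X + 9 = 9 + X)
j(u(-1 - 1*(-2)))*(16 + Y(22, 14)) = (9 - (-1 - 1*(-2))/3)*(16 + 14) = (9 - (-1 + 2)/3)*30 = (9 - ⅓*1)*30 = (9 - ⅓)*30 = (26/3)*30 = 260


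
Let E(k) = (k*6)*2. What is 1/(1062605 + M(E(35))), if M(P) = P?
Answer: 1/1063025 ≈ 9.4071e-7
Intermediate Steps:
E(k) = 12*k (E(k) = (6*k)*2 = 12*k)
1/(1062605 + M(E(35))) = 1/(1062605 + 12*35) = 1/(1062605 + 420) = 1/1063025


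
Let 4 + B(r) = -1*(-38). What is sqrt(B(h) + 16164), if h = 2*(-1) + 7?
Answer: sqrt(16198) ≈ 127.27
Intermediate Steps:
h = 5 (h = -2 + 7 = 5)
B(r) = 34 (B(r) = -4 - 1*(-38) = -4 + 38 = 34)
sqrt(B(h) + 16164) = sqrt(34 + 16164) = sqrt(16198)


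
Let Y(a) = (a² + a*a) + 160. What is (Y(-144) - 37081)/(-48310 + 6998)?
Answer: -4551/41312 ≈ -0.11016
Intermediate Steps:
Y(a) = 160 + 2*a² (Y(a) = (a² + a²) + 160 = 2*a² + 160 = 160 + 2*a²)
(Y(-144) - 37081)/(-48310 + 6998) = ((160 + 2*(-144)²) - 37081)/(-48310 + 6998) = ((160 + 2*20736) - 37081)/(-41312) = ((160 + 41472) - 37081)*(-1/41312) = (41632 - 37081)*(-1/41312) = 4551*(-1/41312) = -4551/41312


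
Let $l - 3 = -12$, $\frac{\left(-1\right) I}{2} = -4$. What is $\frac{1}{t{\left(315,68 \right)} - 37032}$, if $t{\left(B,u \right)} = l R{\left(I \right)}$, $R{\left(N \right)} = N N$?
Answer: $- \frac{1}{37608} \approx -2.659 \cdot 10^{-5}$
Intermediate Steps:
$I = 8$ ($I = \left(-2\right) \left(-4\right) = 8$)
$R{\left(N \right)} = N^{2}$
$l = -9$ ($l = 3 - 12 = -9$)
$t{\left(B,u \right)} = -576$ ($t{\left(B,u \right)} = - 9 \cdot 8^{2} = \left(-9\right) 64 = -576$)
$\frac{1}{t{\left(315,68 \right)} - 37032} = \frac{1}{-576 - 37032} = \frac{1}{-37608} = - \frac{1}{37608}$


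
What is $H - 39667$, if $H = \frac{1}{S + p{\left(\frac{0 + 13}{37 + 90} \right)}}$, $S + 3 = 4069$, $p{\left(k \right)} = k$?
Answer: $- \frac{20483840338}{516395} \approx -39667.0$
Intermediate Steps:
$S = 4066$ ($S = -3 + 4069 = 4066$)
$H = \frac{127}{516395}$ ($H = \frac{1}{4066 + \frac{0 + 13}{37 + 90}} = \frac{1}{4066 + \frac{13}{127}} = \frac{1}{\frac{516395}{127}} = \frac{127}{516395} \approx 0.00024594$)
$H - 39667 = \frac{127}{516395} - 39667 = - \frac{20483840338}{516395}$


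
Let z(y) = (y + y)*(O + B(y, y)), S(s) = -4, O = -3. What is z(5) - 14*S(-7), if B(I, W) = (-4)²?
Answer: 186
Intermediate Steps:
B(I, W) = 16
z(y) = 26*y (z(y) = (y + y)*(-3 + 16) = (2*y)*13 = 26*y)
z(5) - 14*S(-7) = 26*5 - 14*(-4) = 130 + 56 = 186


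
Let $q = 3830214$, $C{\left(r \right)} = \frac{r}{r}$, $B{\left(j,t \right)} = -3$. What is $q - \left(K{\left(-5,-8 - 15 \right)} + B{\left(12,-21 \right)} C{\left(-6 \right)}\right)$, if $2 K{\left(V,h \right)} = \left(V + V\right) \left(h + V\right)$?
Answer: $3830077$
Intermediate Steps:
$C{\left(r \right)} = 1$
$K{\left(V,h \right)} = V \left(V + h\right)$ ($K{\left(V,h \right)} = \frac{\left(V + V\right) \left(h + V\right)}{2} = \frac{2 V \left(V + h\right)}{2} = V \left(V + h\right)$)
$q - \left(K{\left(-5,-8 - 15 \right)} + B{\left(12,-21 \right)} C{\left(-6 \right)}\right) = 3830214 - \left(- 5 \left(-5 - 23\right) - 3\right) = 3830214 - \left(\left(-5\right) \left(-28\right) - 3\right) = 3830214 - \left(140 - 3\right) = 3830214 - 137 = 3830077$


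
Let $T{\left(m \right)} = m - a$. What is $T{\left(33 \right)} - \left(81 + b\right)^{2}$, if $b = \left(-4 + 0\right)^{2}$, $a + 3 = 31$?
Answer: $-9404$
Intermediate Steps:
$a = 28$ ($a = -3 + 31 = 28$)
$b = 16$ ($b = \left(-4\right)^{2} = 16$)
$T{\left(m \right)} = -28 + m$ ($T{\left(m \right)} = m - 28 = -28 + m$)
$T{\left(33 \right)} - \left(81 + b\right)^{2} = \left(-28 + 33\right) - \left(81 + 16\right)^{2} = 5 - 97^{2} = 5 - 9409 = -9404$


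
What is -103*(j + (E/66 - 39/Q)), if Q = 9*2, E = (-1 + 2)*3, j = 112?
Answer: -373478/33 ≈ -11318.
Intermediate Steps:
E = 3 (E = 1*3 = 3)
Q = 18
-103*(j + (E/66 - 39/Q)) = -103*(112 + (3/66 - 39/18)) = -103*(112 + (3*(1/66) - 39*1/18)) = -103*(112 + (1/22 - 13/6)) = -103*(112 - 70/33) = -103*3626/33 = -373478/33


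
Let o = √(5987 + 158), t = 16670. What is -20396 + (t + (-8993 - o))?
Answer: -12719 - √6145 ≈ -12797.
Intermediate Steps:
o = √6145 ≈ 78.390
-20396 + (t + (-8993 - o)) = -20396 + (16670 + (-8993 - √6145)) = -20396 + (7677 - √6145) = -12719 - √6145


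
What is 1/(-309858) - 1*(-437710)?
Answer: 135627945179/309858 ≈ 4.3771e+5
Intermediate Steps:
1/(-309858) - 1*(-437710) = -1/309858 + 437710 = 135627945179/309858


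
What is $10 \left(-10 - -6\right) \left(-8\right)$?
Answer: $320$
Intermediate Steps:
$10 \left(-10 - -6\right) \left(-8\right) = 10 \left(-10 + 6\right) \left(-8\right) = 10 \left(-4\right) \left(-8\right) = \left(-40\right) \left(-8\right) = 320$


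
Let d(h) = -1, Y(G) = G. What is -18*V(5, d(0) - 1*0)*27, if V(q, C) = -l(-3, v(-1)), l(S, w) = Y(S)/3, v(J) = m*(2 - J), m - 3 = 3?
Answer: -486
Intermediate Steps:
m = 6 (m = 3 + 3 = 6)
v(J) = 12 - 6*J (v(J) = 6*(2 - J) = 12 - 6*J)
l(S, w) = S/3
V(q, C) = 1 (V(q, C) = -(-3)/3 = -1*(-1) = 1)
-18*V(5, d(0) - 1*0)*27 = -18*1*27 = -18*27 = -486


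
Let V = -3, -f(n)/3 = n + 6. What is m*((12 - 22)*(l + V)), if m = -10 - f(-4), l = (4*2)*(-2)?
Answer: -760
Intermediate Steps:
f(n) = -18 - 3*n (f(n) = -3*(n + 6) = -3*(6 + n) = -18 - 3*n)
l = -16 (l = 8*(-2) = -16)
m = -4 (m = -10 - (-18 - 3*(-4)) = -10 - (-18 + 12) = -10 - 1*(-6) = -10 + 6 = -4)
m*((12 - 22)*(l + V)) = -4*(12 - 22)*(-16 - 3) = -(-40)*(-19) = -4*190 = -760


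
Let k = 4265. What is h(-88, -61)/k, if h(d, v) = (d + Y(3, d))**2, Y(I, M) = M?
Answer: 30976/4265 ≈ 7.2628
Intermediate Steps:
h(d, v) = 4*d**2 (h(d, v) = (d + d)**2 = (2*d)**2 = 4*d**2)
h(-88, -61)/k = (4*(-88)**2)/4265 = (4*7744)*(1/4265) = 30976*(1/4265) = 30976/4265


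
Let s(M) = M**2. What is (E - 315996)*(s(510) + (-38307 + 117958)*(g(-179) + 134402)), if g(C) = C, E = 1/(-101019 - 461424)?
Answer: -633384726246481386839/187481 ≈ -3.3784e+15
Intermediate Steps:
E = -1/562443 (E = 1/(-562443) = -1/562443 ≈ -1.7780e-6)
(E - 315996)*(s(510) + (-38307 + 117958)*(g(-179) + 134402)) = (-1/562443 - 315996)*(510**2 + (-38307 + 117958)*(-179 + 134402)) = -177729738229*(260100 + 79651*134223)/562443 = -177729738229*(260100 + 10690996173)/562443 = -177729738229/562443*10691256273 = -633384726246481386839/187481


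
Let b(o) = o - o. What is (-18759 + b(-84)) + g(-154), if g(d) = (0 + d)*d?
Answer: 4957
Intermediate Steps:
b(o) = 0
g(d) = d² (g(d) = d*d = d²)
(-18759 + b(-84)) + g(-154) = (-18759 + 0) + (-154)² = -18759 + 23716 = 4957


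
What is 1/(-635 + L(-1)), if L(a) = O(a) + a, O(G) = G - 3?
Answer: -1/640 ≈ -0.0015625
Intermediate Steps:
O(G) = -3 + G
L(a) = -3 + 2*a (L(a) = (-3 + a) + a = -3 + 2*a)
1/(-635 + L(-1)) = 1/(-635 + (-3 + 2*(-1))) = 1/(-635 + (-3 - 2)) = 1/(-635 - 5) = 1/(-640) = -1/640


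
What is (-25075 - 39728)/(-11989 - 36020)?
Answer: 21601/16003 ≈ 1.3498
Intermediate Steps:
(-25075 - 39728)/(-11989 - 36020) = -64803/(-48009) = -64803*(-1/48009) = 21601/16003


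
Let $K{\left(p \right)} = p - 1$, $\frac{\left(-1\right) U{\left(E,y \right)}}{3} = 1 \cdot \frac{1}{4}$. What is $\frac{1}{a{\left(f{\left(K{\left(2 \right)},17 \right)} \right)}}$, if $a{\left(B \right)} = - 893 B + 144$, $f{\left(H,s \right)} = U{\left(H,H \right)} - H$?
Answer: $\frac{4}{6827} \approx 0.00058591$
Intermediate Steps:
$U{\left(E,y \right)} = - \frac{3}{4}$ ($U{\left(E,y \right)} = - 3 \cdot 1 \cdot \frac{1}{4} = \left(-3\right) \frac{1}{4} = - \frac{3}{4}$)
$K{\left(p \right)} = -1 + p$
$f{\left(H,s \right)} = - \frac{3}{4} - H$
$a{\left(B \right)} = 144 - 893 B$
$\frac{1}{a{\left(f{\left(K{\left(2 \right)},17 \right)} \right)}} = \frac{1}{144 - 893 \left(- \frac{3}{4} - \left(-1 + 2\right)\right)} = \frac{1}{144 - 893 \left(- \frac{3}{4} - 1\right)} = \frac{1}{144 - - \frac{6251}{4}} = \frac{1}{144 + \frac{6251}{4}} = \frac{1}{\frac{6827}{4}} = \frac{4}{6827}$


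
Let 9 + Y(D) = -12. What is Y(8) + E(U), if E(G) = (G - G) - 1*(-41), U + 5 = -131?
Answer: 20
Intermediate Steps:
Y(D) = -21 (Y(D) = -9 - 12 = -21)
U = -136 (U = -5 - 131 = -136)
E(G) = 41 (E(G) = 0 + 41 = 41)
Y(8) + E(U) = -21 + 41 = 20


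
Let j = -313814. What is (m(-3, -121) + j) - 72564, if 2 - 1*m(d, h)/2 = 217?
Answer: -386808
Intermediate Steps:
m(d, h) = -430 (m(d, h) = 4 - 2*217 = 4 - 434 = -430)
(m(-3, -121) + j) - 72564 = (-430 - 313814) - 72564 = -314244 - 72564 = -386808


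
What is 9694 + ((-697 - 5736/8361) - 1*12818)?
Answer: -10651039/2787 ≈ -3821.7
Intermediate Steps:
9694 + ((-697 - 5736/8361) - 1*12818) = 9694 + ((-697 - 5736*1/8361) - 12818) = 9694 + ((-697 - 1912/2787) - 12818) = 9694 + (-1944451/2787 - 12818) = 9694 - 37668217/2787 = -10651039/2787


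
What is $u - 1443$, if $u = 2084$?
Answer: $641$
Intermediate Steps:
$u - 1443 = 2084 - 1443 = 641$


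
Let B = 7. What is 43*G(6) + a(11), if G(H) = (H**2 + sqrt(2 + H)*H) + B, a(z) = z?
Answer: 1860 + 516*sqrt(2) ≈ 2589.7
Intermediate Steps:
G(H) = 7 + H**2 + H*sqrt(2 + H) (G(H) = (H**2 + sqrt(2 + H)*H) + 7 = (H**2 + H*sqrt(2 + H)) + 7 = 7 + H**2 + H*sqrt(2 + H))
43*G(6) + a(11) = 43*(7 + 6**2 + 6*sqrt(2 + 6)) + 11 = 43*(7 + 36 + 6*sqrt(8)) + 11 = 43*(7 + 36 + 6*(2*sqrt(2))) + 11 = 43*(7 + 36 + 12*sqrt(2)) + 11 = 43*(43 + 12*sqrt(2)) + 11 = (1849 + 516*sqrt(2)) + 11 = 1860 + 516*sqrt(2)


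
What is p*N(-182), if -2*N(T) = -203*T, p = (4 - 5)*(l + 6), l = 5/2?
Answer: 314041/2 ≈ 1.5702e+5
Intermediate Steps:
l = 5/2 (l = 5*(1/2) = 5/2 ≈ 2.5000)
p = -17/2 (p = (4 - 5)*(5/2 + 6) = -1*17/2 = -17/2 ≈ -8.5000)
N(T) = 203*T/2 (N(T) = -(-203)*T/2 = 203*T/2)
p*N(-182) = -3451*(-182)/4 = -17/2*(-18473) = 314041/2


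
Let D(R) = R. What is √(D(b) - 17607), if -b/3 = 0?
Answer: I*√17607 ≈ 132.69*I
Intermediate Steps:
b = 0 (b = -3*0 = 0)
√(D(b) - 17607) = √(0 - 17607) = √(-17607) = I*√17607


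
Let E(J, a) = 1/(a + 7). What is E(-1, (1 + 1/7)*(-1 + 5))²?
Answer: 49/6561 ≈ 0.0074684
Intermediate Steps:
E(J, a) = 1/(7 + a)
E(-1, (1 + 1/7)*(-1 + 5))² = (1/(7 + (1 + 1/7)*(-1 + 5)))² = (1/(7 + (1 + ⅐)*4))² = (1/(7 + (8/7)*4))² = (1/(7 + 32/7))² = (1/(81/7))² = (7/81)² = 49/6561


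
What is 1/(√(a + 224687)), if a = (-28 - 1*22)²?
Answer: √25243/75729 ≈ 0.0020980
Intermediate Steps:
a = 2500 (a = (-28 - 22)² = (-50)² = 2500)
1/(√(a + 224687)) = 1/(√(2500 + 224687)) = 1/(√227187) = 1/(3*√25243) = √25243/75729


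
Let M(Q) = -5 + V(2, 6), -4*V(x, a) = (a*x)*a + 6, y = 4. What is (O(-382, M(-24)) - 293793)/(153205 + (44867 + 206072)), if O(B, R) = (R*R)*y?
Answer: -628/871 ≈ -0.72101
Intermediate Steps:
V(x, a) = -3/2 - x*a**2/4 (V(x, a) = -((a*x)*a + 6)/4 = -(x*a**2 + 6)/4 = -(6 + x*a**2)/4 = -3/2 - x*a**2/4)
M(Q) = -49/2 (M(Q) = -5 + (-3/2 - 1/4*2*6**2) = -5 + (-3/2 - 1/4*2*36) = -5 + (-3/2 - 18) = -5 - 39/2 = -49/2)
O(B, R) = 4*R**2 (O(B, R) = (R*R)*4 = R**2*4 = 4*R**2)
(O(-382, M(-24)) - 293793)/(153205 + (44867 + 206072)) = (4*(-49/2)**2 - 293793)/(153205 + (44867 + 206072)) = (4*(2401/4) - 293793)/(153205 + 250939) = (2401 - 293793)/404144 = -291392*1/404144 = -628/871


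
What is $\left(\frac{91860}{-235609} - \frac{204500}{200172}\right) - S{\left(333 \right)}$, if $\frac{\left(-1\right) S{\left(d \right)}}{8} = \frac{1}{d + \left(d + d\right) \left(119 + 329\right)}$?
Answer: $- \frac{1657008383724703}{1173952797046029} \approx -1.4115$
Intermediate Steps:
$S{\left(d \right)} = - \frac{8}{897 d}$ ($S{\left(d \right)} = - \frac{8}{d + \left(d + d\right) \left(119 + 329\right)} = - \frac{8}{d + 2 d 448} = - \frac{8}{d + 896 d} = - \frac{8}{897 d}$)
$\left(\frac{91860}{-235609} - \frac{204500}{200172}\right) - S{\left(333 \right)} = \left(\frac{91860}{-235609} - \frac{204500}{200172}\right) - - \frac{8}{897 \cdot 333} = \left(91860 \left(- \frac{1}{235609}\right) - \frac{51125}{50043}\right) - \left(- \frac{8}{897}\right) \frac{1}{333} = \left(- \frac{91860}{235609} - \frac{51125}{50043}\right) - - \frac{8}{298701} = - \frac{16642460105}{11790581187} + \frac{8}{298701} = - \frac{1657008383724703}{1173952797046029}$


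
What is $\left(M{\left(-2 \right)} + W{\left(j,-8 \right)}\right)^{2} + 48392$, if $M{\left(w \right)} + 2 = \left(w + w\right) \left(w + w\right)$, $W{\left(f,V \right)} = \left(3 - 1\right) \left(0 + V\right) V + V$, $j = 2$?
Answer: $66348$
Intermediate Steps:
$W{\left(f,V \right)} = V + 2 V^{2}$ ($W{\left(f,V \right)} = 2 V V + V = 2 V^{2} + V = V + 2 V^{2}$)
$M{\left(w \right)} = -2 + 4 w^{2}$ ($M{\left(w \right)} = -2 + \left(w + w\right) \left(w + w\right) = -2 + 2 w 2 w = -2 + 4 w^{2}$)
$\left(M{\left(-2 \right)} + W{\left(j,-8 \right)}\right)^{2} + 48392 = \left(\left(-2 + 4 \left(-2\right)^{2}\right) - 8 \left(1 + 2 \left(-8\right)\right)\right)^{2} + 48392 = \left(\left(-2 + 4 \cdot 4\right) - 8 \left(1 - 16\right)\right)^{2} + 48392 = \left(\left(-2 + 16\right) - -120\right)^{2} + 48392 = \left(14 + 120\right)^{2} + 48392 = 134^{2} + 48392 = 17956 + 48392 = 66348$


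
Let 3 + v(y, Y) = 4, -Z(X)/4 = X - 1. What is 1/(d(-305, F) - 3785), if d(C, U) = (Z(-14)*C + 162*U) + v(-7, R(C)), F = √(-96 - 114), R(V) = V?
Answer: -5521/123303574 - 81*I*√210/246607148 ≈ -4.4776e-5 - 4.7598e-6*I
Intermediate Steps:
F = I*√210 (F = √(-210) = I*√210 ≈ 14.491*I)
Z(X) = 4 - 4*X (Z(X) = -4*(X - 1) = -4*(-1 + X) = 4 - 4*X)
v(y, Y) = 1 (v(y, Y) = -3 + 4 = 1)
d(C, U) = 1 + 60*C + 162*U (d(C, U) = ((4 - 4*(-14))*C + 162*U) + 1 = ((4 + 56)*C + 162*U) + 1 = (60*C + 162*U) + 1 = 1 + 60*C + 162*U)
1/(d(-305, F) - 3785) = 1/((1 + 60*(-305) + 162*(I*√210)) - 3785) = 1/((1 - 18300 + 162*I*√210) - 3785) = 1/((-18299 + 162*I*√210) - 3785) = 1/(-22084 + 162*I*√210)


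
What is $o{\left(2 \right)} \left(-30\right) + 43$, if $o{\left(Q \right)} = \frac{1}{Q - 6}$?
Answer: $\frac{101}{2} \approx 50.5$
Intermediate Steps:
$o{\left(Q \right)} = \frac{1}{-6 + Q}$
$o{\left(2 \right)} \left(-30\right) + 43 = \frac{1}{-6 + 2} \left(-30\right) + 43 = \frac{1}{-4} \left(-30\right) + 43 = \left(- \frac{1}{4}\right) \left(-30\right) + 43 = \frac{15}{2} + 43 = \frac{101}{2}$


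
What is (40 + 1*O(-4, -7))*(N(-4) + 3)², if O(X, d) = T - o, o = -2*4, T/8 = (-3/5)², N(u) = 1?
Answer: 20352/25 ≈ 814.08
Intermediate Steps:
T = 72/25 (T = 8*(-3/5)² = 8*(-3*⅕)² = 8*(-⅗)² = 8*(9/25) = 72/25 ≈ 2.8800)
o = -8
O(X, d) = 272/25 (O(X, d) = 72/25 - 1*(-8) = 72/25 + 8 = 272/25)
(40 + 1*O(-4, -7))*(N(-4) + 3)² = (40 + 1*(272/25))*(1 + 3)² = (40 + 272/25)*4² = (1272/25)*16 = 20352/25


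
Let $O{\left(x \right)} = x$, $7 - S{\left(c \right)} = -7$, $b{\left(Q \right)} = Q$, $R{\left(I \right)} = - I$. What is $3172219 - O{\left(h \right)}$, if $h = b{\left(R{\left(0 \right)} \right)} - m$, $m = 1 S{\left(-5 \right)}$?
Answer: $3172233$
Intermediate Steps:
$S{\left(c \right)} = 14$ ($S{\left(c \right)} = 7 - -7 = 7 + 7 = 14$)
$m = 14$ ($m = 1 \cdot 14 = 14$)
$h = -14$ ($h = \left(-1\right) 0 - 14 = 0 - 14 = -14$)
$3172219 - O{\left(h \right)} = 3172219 - -14 = 3172219 + 14 = 3172233$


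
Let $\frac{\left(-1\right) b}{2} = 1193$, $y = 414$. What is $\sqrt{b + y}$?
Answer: $2 i \sqrt{493} \approx 44.407 i$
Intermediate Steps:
$b = -2386$ ($b = \left(-2\right) 1193 = -2386$)
$\sqrt{b + y} = \sqrt{-2386 + 414} = \sqrt{-1972} = 2 i \sqrt{493}$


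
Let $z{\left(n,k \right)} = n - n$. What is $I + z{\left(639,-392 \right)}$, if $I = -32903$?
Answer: $-32903$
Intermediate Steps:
$z{\left(n,k \right)} = 0$
$I + z{\left(639,-392 \right)} = -32903 + 0 = -32903$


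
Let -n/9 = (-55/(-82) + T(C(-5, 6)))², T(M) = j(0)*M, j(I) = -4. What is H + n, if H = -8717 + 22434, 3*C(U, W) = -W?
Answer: 87683419/6724 ≈ 13040.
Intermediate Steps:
C(U, W) = -W/3 (C(U, W) = (-W)/3 = -W/3)
T(M) = -4*M
H = 13717
n = -4549689/6724 (n = -9*(-55/(-82) - (-4)*6/3)² = -9*(-55*(-1/82) - 4*(-2))² = -9*(55/82 + 8)² = -9*(711/82)² = -9*505521/6724 = -4549689/6724 ≈ -676.63)
H + n = 13717 - 4549689/6724 = 87683419/6724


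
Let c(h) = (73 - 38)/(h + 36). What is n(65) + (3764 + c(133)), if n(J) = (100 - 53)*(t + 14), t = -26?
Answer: 540835/169 ≈ 3200.2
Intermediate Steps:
c(h) = 35/(36 + h)
n(J) = -564 (n(J) = (100 - 53)*(-26 + 14) = 47*(-12) = -564)
n(65) + (3764 + c(133)) = -564 + (3764 + 35/(36 + 133)) = -564 + (3764 + 35/169) = -564 + 636151/169 = 540835/169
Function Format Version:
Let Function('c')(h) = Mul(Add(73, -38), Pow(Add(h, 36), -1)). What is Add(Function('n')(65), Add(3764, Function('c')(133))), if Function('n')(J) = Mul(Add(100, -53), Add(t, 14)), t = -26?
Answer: Rational(540835, 169) ≈ 3200.2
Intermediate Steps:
Function('c')(h) = Mul(35, Pow(Add(36, h), -1))
Function('n')(J) = -564 (Function('n')(J) = Mul(Add(100, -53), Add(-26, 14)) = Mul(47, -12) = -564)
Add(Function('n')(65), Add(3764, Function('c')(133))) = Add(-564, Add(3764, Mul(35, Pow(Add(36, 133), -1)))) = Add(-564, Add(3764, Mul(35, Pow(169, -1)))) = Add(-564, Add(3764, Mul(35, Rational(1, 169)))) = Add(-564, Add(3764, Rational(35, 169))) = Add(-564, Rational(636151, 169)) = Rational(540835, 169)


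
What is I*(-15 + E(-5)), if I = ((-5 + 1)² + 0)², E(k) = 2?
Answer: -3328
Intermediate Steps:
I = 256 (I = ((-4)² + 0)² = (16 + 0)² = 16² = 256)
I*(-15 + E(-5)) = 256*(-15 + 2) = 256*(-13) = -3328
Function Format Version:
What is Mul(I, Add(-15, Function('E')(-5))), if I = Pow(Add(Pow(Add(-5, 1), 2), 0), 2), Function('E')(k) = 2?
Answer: -3328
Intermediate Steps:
I = 256 (I = Pow(Add(Pow(-4, 2), 0), 2) = Pow(Add(16, 0), 2) = Pow(16, 2) = 256)
Mul(I, Add(-15, Function('E')(-5))) = Mul(256, Add(-15, 2)) = Mul(256, -13) = -3328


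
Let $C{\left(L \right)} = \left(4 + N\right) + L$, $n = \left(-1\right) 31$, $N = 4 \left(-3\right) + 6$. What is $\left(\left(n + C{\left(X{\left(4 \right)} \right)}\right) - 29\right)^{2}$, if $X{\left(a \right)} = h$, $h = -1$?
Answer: $3969$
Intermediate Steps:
$N = -6$ ($N = -12 + 6 = -6$)
$X{\left(a \right)} = -1$
$n = -31$
$C{\left(L \right)} = -2 + L$ ($C{\left(L \right)} = \left(4 - 6\right) + L = -2 + L$)
$\left(\left(n + C{\left(X{\left(4 \right)} \right)}\right) - 29\right)^{2} = \left(\left(-31 - 3\right) - 29\right)^{2} = \left(-34 - 29\right)^{2} = \left(-63\right)^{2} = 3969$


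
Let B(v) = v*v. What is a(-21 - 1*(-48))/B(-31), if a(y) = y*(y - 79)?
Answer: -1404/961 ≈ -1.4610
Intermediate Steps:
B(v) = v**2
a(y) = y*(-79 + y)
a(-21 - 1*(-48))/B(-31) = ((-21 - 1*(-48))*(-79 + (-21 - 1*(-48))))/((-31)**2) = ((-21 + 48)*(-79 + (-21 + 48)))/961 = (27*(-79 + 27))*(1/961) = (27*(-52))*(1/961) = -1404*1/961 = -1404/961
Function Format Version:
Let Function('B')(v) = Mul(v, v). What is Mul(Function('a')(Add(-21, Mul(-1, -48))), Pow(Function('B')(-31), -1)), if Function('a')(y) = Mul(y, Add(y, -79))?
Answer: Rational(-1404, 961) ≈ -1.4610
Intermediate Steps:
Function('B')(v) = Pow(v, 2)
Function('a')(y) = Mul(y, Add(-79, y))
Mul(Function('a')(Add(-21, Mul(-1, -48))), Pow(Function('B')(-31), -1)) = Mul(Mul(Add(-21, Mul(-1, -48)), Add(-79, Add(-21, Mul(-1, -48)))), Pow(Pow(-31, 2), -1)) = Mul(Mul(Add(-21, 48), Add(-79, Add(-21, 48))), Pow(961, -1)) = Mul(Mul(27, Add(-79, 27)), Rational(1, 961)) = Mul(Mul(27, -52), Rational(1, 961)) = Mul(-1404, Rational(1, 961)) = Rational(-1404, 961)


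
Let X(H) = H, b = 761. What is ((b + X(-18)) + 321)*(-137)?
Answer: -145768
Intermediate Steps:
((b + X(-18)) + 321)*(-137) = ((761 - 18) + 321)*(-137) = (743 + 321)*(-137) = 1064*(-137) = -145768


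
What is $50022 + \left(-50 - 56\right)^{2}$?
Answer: $61258$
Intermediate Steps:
$50022 + \left(-50 - 56\right)^{2} = 50022 + \left(-106\right)^{2} = 50022 + 11236 = 61258$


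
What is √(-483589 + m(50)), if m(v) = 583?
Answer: I*√483006 ≈ 694.99*I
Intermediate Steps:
√(-483589 + m(50)) = √(-483589 + 583) = √(-483006) = I*√483006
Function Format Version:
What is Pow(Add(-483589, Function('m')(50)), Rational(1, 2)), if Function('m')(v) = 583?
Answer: Mul(I, Pow(483006, Rational(1, 2))) ≈ Mul(694.99, I)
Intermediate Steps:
Pow(Add(-483589, Function('m')(50)), Rational(1, 2)) = Pow(Add(-483589, 583), Rational(1, 2)) = Pow(-483006, Rational(1, 2)) = Mul(I, Pow(483006, Rational(1, 2)))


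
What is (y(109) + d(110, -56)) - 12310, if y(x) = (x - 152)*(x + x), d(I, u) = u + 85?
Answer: -21655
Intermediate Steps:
d(I, u) = 85 + u
y(x) = 2*x*(-152 + x) (y(x) = (-152 + x)*(2*x) = 2*x*(-152 + x))
(y(109) + d(110, -56)) - 12310 = (2*109*(-152 + 109) + (85 - 56)) - 12310 = (2*109*(-43) + 29) - 12310 = (-9374 + 29) - 12310 = -9345 - 12310 = -21655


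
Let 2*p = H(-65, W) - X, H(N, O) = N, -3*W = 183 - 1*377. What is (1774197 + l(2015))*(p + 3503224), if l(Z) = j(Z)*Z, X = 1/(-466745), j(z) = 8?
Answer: 2927342164621703756/466745 ≈ 6.2718e+12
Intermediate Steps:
W = 194/3 (W = -(183 - 1*377)/3 = -(183 - 377)/3 = -⅓*(-194) = 194/3 ≈ 64.667)
X = -1/466745 ≈ -2.1425e-6
l(Z) = 8*Z
p = -15169212/466745 (p = (-65 - 1*(-1/466745))/2 = (-65 + 1/466745)/2 = (½)*(-30338424/466745) = -15169212/466745 ≈ -32.500)
(1774197 + l(2015))*(p + 3503224) = (1774197 + 8*2015)*(-15169212/466745 + 3503224) = (1774197 + 16120)*(1635097116668/466745) = 1790317*(1635097116668/466745) = 2927342164621703756/466745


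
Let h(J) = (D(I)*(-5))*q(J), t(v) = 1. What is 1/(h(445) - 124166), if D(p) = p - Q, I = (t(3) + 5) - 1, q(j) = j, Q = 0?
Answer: -1/135291 ≈ -7.3915e-6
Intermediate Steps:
I = 5 (I = (1 + 5) - 1 = 6 - 1 = 5)
D(p) = p (D(p) = p - 1*0 = p + 0 = p)
h(J) = -25*J (h(J) = (5*(-5))*J = -25*J)
1/(h(445) - 124166) = 1/(-25*445 - 124166) = 1/(-11125 - 124166) = 1/(-135291) = -1/135291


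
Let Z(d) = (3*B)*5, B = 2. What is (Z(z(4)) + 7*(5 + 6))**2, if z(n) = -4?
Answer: 11449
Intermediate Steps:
Z(d) = 30 (Z(d) = (3*2)*5 = 6*5 = 30)
(Z(z(4)) + 7*(5 + 6))**2 = (30 + 7*(5 + 6))**2 = (30 + 7*11)**2 = (30 + 77)**2 = 107**2 = 11449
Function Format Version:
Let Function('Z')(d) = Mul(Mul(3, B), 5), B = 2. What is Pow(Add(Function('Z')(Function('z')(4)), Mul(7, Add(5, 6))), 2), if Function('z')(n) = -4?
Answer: 11449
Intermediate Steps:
Function('Z')(d) = 30 (Function('Z')(d) = Mul(Mul(3, 2), 5) = Mul(6, 5) = 30)
Pow(Add(Function('Z')(Function('z')(4)), Mul(7, Add(5, 6))), 2) = Pow(Add(30, Mul(7, Add(5, 6))), 2) = Pow(Add(30, Mul(7, 11)), 2) = Pow(Add(30, 77), 2) = Pow(107, 2) = 11449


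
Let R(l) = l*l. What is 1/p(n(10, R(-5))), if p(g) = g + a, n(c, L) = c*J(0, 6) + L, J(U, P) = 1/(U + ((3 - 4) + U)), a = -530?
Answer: -1/515 ≈ -0.0019417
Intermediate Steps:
J(U, P) = 1/(-1 + 2*U) (J(U, P) = 1/(U + (-1 + U)) = 1/(-1 + 2*U))
R(l) = l²
n(c, L) = L - c (n(c, L) = c/(-1 + 2*0) + L = c/(-1 + 0) + L = c/(-1) + L = c*(-1) + L = -c + L = L - c)
p(g) = -530 + g (p(g) = g - 530 = -530 + g)
1/p(n(10, R(-5))) = 1/(-530 + ((-5)² - 1*10)) = 1/(-530 + (25 - 10)) = 1/(-530 + 15) = 1/(-515) = -1/515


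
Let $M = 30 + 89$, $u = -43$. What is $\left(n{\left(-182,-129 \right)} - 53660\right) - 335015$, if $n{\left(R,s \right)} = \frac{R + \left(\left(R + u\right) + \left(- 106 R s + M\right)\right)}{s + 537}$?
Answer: $- \frac{13422363}{34} \approx -3.9478 \cdot 10^{5}$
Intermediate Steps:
$M = 119$
$n{\left(R,s \right)} = \frac{76 + 2 R - 106 R s}{537 + s}$ ($n{\left(R,s \right)} = \frac{R + \left(\left(R - 43\right) + \left(- 106 R s + 119\right)\right)}{s + 537} = \frac{R - \left(-76 - R + 106 R s\right)}{537 + s} = \frac{R + \left(76 + R - 106 R s\right)}{537 + s} = \frac{76 + 2 R - 106 R s}{537 + s}$)
$\left(n{\left(-182,-129 \right)} - 53660\right) - 335015 = \left(\frac{2 \left(38 - 182 - \left(-9646\right) \left(-129\right)\right)}{537 - 129} - 53660\right) - 335015 = \left(\frac{2 \left(38 - 182 - 1244334\right)}{408} - 53660\right) - 335015 = \left(2 \cdot \frac{1}{408} \left(-1244478\right) - 53660\right) - 335015 = \left(- \frac{207413}{34} - 53660\right) - 335015 = - \frac{2031853}{34} - 335015 = - \frac{13422363}{34}$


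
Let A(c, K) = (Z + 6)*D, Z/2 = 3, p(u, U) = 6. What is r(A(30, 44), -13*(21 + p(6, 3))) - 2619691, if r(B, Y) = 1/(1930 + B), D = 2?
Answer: -5118876213/1954 ≈ -2.6197e+6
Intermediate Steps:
Z = 6 (Z = 2*3 = 6)
A(c, K) = 24 (A(c, K) = (6 + 6)*2 = 12*2 = 24)
r(A(30, 44), -13*(21 + p(6, 3))) - 2619691 = 1/(1930 + 24) - 2619691 = 1/1954 - 2619691 = -5118876213/1954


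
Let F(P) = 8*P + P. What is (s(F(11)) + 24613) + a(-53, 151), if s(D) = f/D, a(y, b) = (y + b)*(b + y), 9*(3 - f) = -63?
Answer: 3387493/99 ≈ 34217.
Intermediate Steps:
f = 10 (f = 3 - ⅑*(-63) = 3 + 7 = 10)
a(y, b) = (b + y)² (a(y, b) = (b + y)*(b + y) = (b + y)²)
F(P) = 9*P
s(D) = 10/D
(s(F(11)) + 24613) + a(-53, 151) = (10/((9*11)) + 24613) + (151 - 53)² = (10/99 + 24613) + 98² = (10*(1/99) + 24613) + 9604 = (10/99 + 24613) + 9604 = 2436697/99 + 9604 = 3387493/99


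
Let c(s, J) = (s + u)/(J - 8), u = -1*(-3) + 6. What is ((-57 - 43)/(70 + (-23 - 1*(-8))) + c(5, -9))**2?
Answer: 244036/34969 ≈ 6.9786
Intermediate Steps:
u = 9 (u = 3 + 6 = 9)
c(s, J) = (9 + s)/(-8 + J) (c(s, J) = (s + 9)/(J - 8) = (9 + s)/(-8 + J))
((-57 - 43)/(70 + (-23 - 1*(-8))) + c(5, -9))**2 = ((-57 - 43)/(70 + (-23 - 1*(-8))) + (9 + 5)/(-8 - 9))**2 = (-100/(70 + (-23 + 8)) + 14/(-17))**2 = (-100/(70 - 15) - 1/17*14)**2 = (-100/55 - 14/17)**2 = (-100*1/55 - 14/17)**2 = (-20/11 - 14/17)**2 = (-494/187)**2 = 244036/34969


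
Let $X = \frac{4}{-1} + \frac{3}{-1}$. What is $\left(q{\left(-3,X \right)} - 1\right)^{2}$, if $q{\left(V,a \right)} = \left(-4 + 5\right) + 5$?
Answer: $25$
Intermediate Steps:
$X = -7$ ($X = 4 \left(-1\right) + 3 \left(-1\right) = -4 - 3 = -7$)
$q{\left(V,a \right)} = 6$ ($q{\left(V,a \right)} = 1 + 5 = 6$)
$\left(q{\left(-3,X \right)} - 1\right)^{2} = \left(6 - 1\right)^{2} = 5^{2} = 25$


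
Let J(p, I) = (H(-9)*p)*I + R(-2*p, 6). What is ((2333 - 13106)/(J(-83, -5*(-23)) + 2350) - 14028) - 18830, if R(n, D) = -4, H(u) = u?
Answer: -966587377/29417 ≈ -32858.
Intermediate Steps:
J(p, I) = -4 - 9*I*p (J(p, I) = (-9*p)*I - 4 = -9*I*p - 4 = -4 - 9*I*p)
((2333 - 13106)/(J(-83, -5*(-23)) + 2350) - 14028) - 18830 = ((2333 - 13106)/((-4 - 9*(-5*(-23))*(-83)) + 2350) - 14028) - 18830 = (-10773/((-4 - 9*115*(-83)) + 2350) - 14028) - 18830 = (-10773/((-4 + 85905) + 2350) - 14028) - 18830 = (-10773/(85901 + 2350) - 14028) - 18830 = (-10773/88251 - 14028) - 18830 = (-10773*1/88251 - 14028) - 18830 = (-3591/29417 - 14028) - 18830 = -412665267/29417 - 18830 = -966587377/29417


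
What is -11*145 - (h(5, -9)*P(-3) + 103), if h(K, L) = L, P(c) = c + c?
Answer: -1752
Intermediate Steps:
P(c) = 2*c
-11*145 - (h(5, -9)*P(-3) + 103) = -11*145 - (-18*(-3) + 103) = -1595 - (-9*(-6) + 103) = -1595 - (54 + 103) = -1595 - 1*157 = -1595 - 157 = -1752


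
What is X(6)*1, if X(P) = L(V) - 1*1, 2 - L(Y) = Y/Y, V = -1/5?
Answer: 0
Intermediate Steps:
V = -⅕ (V = -1*⅕ = -⅕ ≈ -0.20000)
L(Y) = 1 (L(Y) = 2 - Y/Y = 2 - 1*1 = 2 - 1 = 1)
X(P) = 0 (X(P) = 1 - 1*1 = 1 - 1 = 0)
X(6)*1 = 0*1 = 0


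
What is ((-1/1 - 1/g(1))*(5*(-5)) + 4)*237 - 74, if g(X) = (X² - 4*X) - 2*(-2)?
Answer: 12724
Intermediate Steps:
g(X) = 4 + X² - 4*X (g(X) = (X² - 4*X) + 4 = 4 + X² - 4*X)
((-1/1 - 1/g(1))*(5*(-5)) + 4)*237 - 74 = ((-1/1 - 1/(4 + 1² - 4*1))*(5*(-5)) + 4)*237 - 74 = ((-1*1 - 1/(4 + 1 - 4))*(-25) + 4)*237 - 74 = ((-1 - 1/1)*(-25) + 4)*237 - 74 = ((-1 - 1*1)*(-25) + 4)*237 - 74 = ((-1 - 1)*(-25) + 4)*237 - 74 = (-2*(-25) + 4)*237 - 74 = (50 + 4)*237 - 74 = 54*237 - 74 = 12798 - 74 = 12724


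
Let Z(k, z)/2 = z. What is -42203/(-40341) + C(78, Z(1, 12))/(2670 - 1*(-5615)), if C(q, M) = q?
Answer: 50399779/47746455 ≈ 1.0556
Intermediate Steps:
Z(k, z) = 2*z
-42203/(-40341) + C(78, Z(1, 12))/(2670 - 1*(-5615)) = -42203/(-40341) + 78/(2670 - 1*(-5615)) = -42203*(-1/40341) + 78/(2670 + 5615) = 6029/5763 + 78/8285 = 50399779/47746455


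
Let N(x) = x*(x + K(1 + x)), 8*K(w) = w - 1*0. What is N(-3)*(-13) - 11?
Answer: -551/4 ≈ -137.75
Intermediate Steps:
K(w) = w/8 (K(w) = (w - 1*0)/8 = (w + 0)/8 = w/8)
N(x) = x*(⅛ + 9*x/8) (N(x) = x*(x + (1 + x)/8) = x*(x + (⅛ + x/8)) = x*(⅛ + 9*x/8))
N(-3)*(-13) - 11 = ((⅛)*(-3)*(1 + 9*(-3)))*(-13) - 11 = ((⅛)*(-3)*(1 - 27))*(-13) - 11 = ((⅛)*(-3)*(-26))*(-13) - 11 = (39/4)*(-13) - 11 = -507/4 - 11 = -551/4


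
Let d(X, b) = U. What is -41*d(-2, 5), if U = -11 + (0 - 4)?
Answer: 615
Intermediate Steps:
U = -15 (U = -11 - 4 = -15)
d(X, b) = -15
-41*d(-2, 5) = -41*(-15) = 615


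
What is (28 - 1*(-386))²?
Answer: 171396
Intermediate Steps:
(28 - 1*(-386))² = (28 + 386)² = 414² = 171396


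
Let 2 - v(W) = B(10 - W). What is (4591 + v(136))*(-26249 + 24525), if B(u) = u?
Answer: -8135556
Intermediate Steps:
v(W) = -8 + W (v(W) = 2 - (10 - W) = 2 + (-10 + W) = -8 + W)
(4591 + v(136))*(-26249 + 24525) = (4591 + (-8 + 136))*(-26249 + 24525) = (4591 + 128)*(-1724) = 4719*(-1724) = -8135556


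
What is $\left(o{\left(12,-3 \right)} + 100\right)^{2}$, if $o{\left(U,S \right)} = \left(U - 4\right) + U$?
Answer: $14400$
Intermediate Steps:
$o{\left(U,S \right)} = -4 + 2 U$ ($o{\left(U,S \right)} = \left(-4 + U\right) + U = -4 + 2 U$)
$\left(o{\left(12,-3 \right)} + 100\right)^{2} = \left(\left(-4 + 2 \cdot 12\right) + 100\right)^{2} = \left(\left(-4 + 24\right) + 100\right)^{2} = \left(20 + 100\right)^{2} = 120^{2} = 14400$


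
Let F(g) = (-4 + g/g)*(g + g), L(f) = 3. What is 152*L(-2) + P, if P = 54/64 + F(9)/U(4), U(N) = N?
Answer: 14187/32 ≈ 443.34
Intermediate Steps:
F(g) = -6*g (F(g) = (-4 + 1)*(2*g) = -6*g)
P = -405/32 (P = 54/64 - 6*9/4 = 54*(1/64) - 54*¼ = 27/32 - 27/2 = -405/32 ≈ -12.656)
152*L(-2) + P = 152*3 - 405/32 = 456 - 405/32 = 14187/32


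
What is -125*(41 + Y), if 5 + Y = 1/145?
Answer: -130525/29 ≈ -4500.9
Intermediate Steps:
Y = -724/145 (Y = -5 + 1/145 = -724/145 ≈ -4.9931)
-125*(41 + Y) = -125*(41 - 724/145) = -125*5221/145 = -130525/29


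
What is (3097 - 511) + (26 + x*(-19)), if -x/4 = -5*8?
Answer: -428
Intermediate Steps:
x = 160 (x = -(-20)*8 = -4*(-40) = 160)
(3097 - 511) + (26 + x*(-19)) = (3097 - 511) + (26 + 160*(-19)) = 2586 + (26 - 3040) = 2586 - 3014 = -428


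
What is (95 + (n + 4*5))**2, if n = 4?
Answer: 14161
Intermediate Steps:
(95 + (n + 4*5))**2 = (95 + (4 + 4*5))**2 = (95 + (4 + 20))**2 = (95 + 24)**2 = 119**2 = 14161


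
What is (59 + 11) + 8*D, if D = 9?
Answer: 142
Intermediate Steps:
(59 + 11) + 8*D = (59 + 11) + 8*9 = 70 + 72 = 142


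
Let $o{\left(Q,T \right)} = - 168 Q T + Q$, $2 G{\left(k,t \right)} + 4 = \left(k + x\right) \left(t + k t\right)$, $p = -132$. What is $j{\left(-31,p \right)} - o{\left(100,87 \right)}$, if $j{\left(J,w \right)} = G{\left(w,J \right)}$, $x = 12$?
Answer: $1217838$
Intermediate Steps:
$G{\left(k,t \right)} = -2 + \frac{\left(12 + k\right) \left(t + k t\right)}{2}$ ($G{\left(k,t \right)} = -2 + \frac{\left(k + 12\right) \left(t + k t\right)}{2} = -2 + \frac{\left(12 + k\right) \left(t + k t\right)}{2}$)
$j{\left(J,w \right)} = -2 + 6 J + \frac{J w^{2}}{2} + \frac{13 J w}{2}$ ($j{\left(J,w \right)} = -2 + 6 J + \frac{J w^{2}}{2} + \frac{13 w J}{2} = -2 + 6 J + \frac{J w^{2}}{2} + \frac{13 J w}{2}$)
$o{\left(Q,T \right)} = Q - 168 Q T$ ($o{\left(Q,T \right)} = - 168 Q T + Q = Q - 168 Q T$)
$j{\left(-31,p \right)} - o{\left(100,87 \right)} = \left(-2 + 6 \left(-31\right) + \frac{1}{2} \left(-31\right) \left(-132\right)^{2} + \frac{13}{2} \left(-31\right) \left(-132\right)\right) - 100 \left(1 - 14616\right) = \left(-2 - 186 + \frac{1}{2} \left(-31\right) 17424 + 26598\right) - 100 \left(1 - 14616\right) = \left(-2 - 186 - 270072 + 26598\right) - 100 \left(-14615\right) = -243662 - -1461500 = -243662 + 1461500 = 1217838$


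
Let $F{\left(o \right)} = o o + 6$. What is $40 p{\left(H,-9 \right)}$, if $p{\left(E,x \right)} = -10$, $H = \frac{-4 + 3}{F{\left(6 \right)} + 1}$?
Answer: $-400$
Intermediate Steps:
$F{\left(o \right)} = 6 + o^{2}$ ($F{\left(o \right)} = o^{2} + 6 = 6 + o^{2}$)
$H = - \frac{1}{43}$ ($H = \frac{-4 + 3}{\left(6 + 6^{2}\right) + 1} = - \frac{1}{\left(6 + 36\right) + 1} = - \frac{1}{42 + 1} = - \frac{1}{43} \approx -0.023256$)
$40 p{\left(H,-9 \right)} = 40 \left(-10\right) = -400$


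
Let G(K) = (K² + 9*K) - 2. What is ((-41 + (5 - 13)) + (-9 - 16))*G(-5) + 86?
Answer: 1714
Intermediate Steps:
G(K) = -2 + K² + 9*K
((-41 + (5 - 13)) + (-9 - 16))*G(-5) + 86 = ((-41 + (5 - 13)) + (-9 - 16))*(-2 + (-5)² + 9*(-5)) + 86 = ((-41 - 8) - 25)*(-2 + 25 - 45) + 86 = (-49 - 25)*(-22) + 86 = -74*(-22) + 86 = 1628 + 86 = 1714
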